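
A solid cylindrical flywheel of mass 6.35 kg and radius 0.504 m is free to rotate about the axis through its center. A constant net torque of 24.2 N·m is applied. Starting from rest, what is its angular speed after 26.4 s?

ω ≈ 792 rad/s

I = ½MR² = (1/2)(6.35)(0.504)² = 0.8065 kg·m².
α = τ/I = 24.2/0.8065 = 30.01 rad/s².
ω = ω₀ + αt = 0 + (30.01)(26.4) = 792.2 rad/s.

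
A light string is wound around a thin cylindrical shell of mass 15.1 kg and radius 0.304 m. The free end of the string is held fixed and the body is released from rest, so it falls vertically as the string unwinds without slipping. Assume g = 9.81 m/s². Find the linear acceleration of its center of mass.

Translation: Mg − T = Ma. Rotation about the center: TR = Iα with I = MR².
With a = αR: T = (I/R²)a = M a, so Mg = (1 + 1.000)Ma.
a = g/(1 + 1.000) = 9.81/2.000 = 4.905 m/s².

a ≈ 4.91 m/s²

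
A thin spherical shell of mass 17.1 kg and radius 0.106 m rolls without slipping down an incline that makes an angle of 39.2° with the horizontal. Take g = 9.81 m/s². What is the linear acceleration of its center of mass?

a ≈ 3.72 m/s²

Translation along the incline: Mg sinθ − f = Ma.
Rotation about the center: fR = Iα with I = (2/3)MR². No-slip gives a = αR, so f = (I/R²)a = (2/3)M a.
Substituting: Mg sinθ = (1 + 0.6667)Ma, so a = g sinθ/(1 + 0.6667) = (9.81) sin 39.2° / 1.667 = 3.720 m/s².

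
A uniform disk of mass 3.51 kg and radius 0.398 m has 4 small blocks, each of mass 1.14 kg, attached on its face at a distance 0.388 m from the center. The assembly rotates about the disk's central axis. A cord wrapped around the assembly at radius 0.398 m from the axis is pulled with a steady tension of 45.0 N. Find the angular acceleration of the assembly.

α ≈ 18.6 rad/s²

I_disk = ½MR² = ½(3.51)(0.398)² = 0.2780 kg·m².
I_blocks = 4·m·r² = 4(1.14)(0.388)² = 0.6865 kg·m².
Total I = 0.9645 kg·m².
τ = F r = (45.0)(0.398) = 17.91 N·m.
α = τ/I = 17.91/0.9645 = 18.57 rad/s².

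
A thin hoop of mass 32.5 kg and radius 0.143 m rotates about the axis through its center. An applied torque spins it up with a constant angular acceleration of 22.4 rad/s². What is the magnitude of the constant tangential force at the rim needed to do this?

I = MR² = (32.5)(0.143)² = 0.6646 kg·m².
The required torque is τ = Iα = (0.6646)(22.40) = 14.89 N·m.
A tangential force at the rim gives τ = FR, so F = τ/R = 14.89/0.143 = 104.1 N.

F ≈ 104 N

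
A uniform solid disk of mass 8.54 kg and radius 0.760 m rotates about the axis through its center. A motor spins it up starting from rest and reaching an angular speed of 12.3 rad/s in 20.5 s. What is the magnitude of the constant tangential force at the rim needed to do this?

F ≈ 1.95 N

I = ½MR² = (1/2)(8.54)(0.760)² = 2.466 kg·m².
α = Δω/Δt = (12.3 − 0)/20.5 = 0.6000 rad/s².
The required torque is τ = Iα = (2.466)(0.6000) = 1.480 N·m.
A tangential force at the rim gives τ = FR, so F = τ/R = 1.480/0.760 = 1.947 N.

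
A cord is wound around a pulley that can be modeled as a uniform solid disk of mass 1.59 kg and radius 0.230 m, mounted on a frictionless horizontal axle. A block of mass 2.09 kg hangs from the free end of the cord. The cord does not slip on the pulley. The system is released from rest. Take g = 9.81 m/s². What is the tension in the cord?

T ≈ 5.65 N

I = ½MR² = (1/2)(1.59)(0.230)² = 0.04206 kg·m².
Block: mg − T = ma. Pulley: TR = Iα. No-slip: a = αR, so T = (I/R²)a = 0.7950·a.
Then mg = (m + 0.7950)a, so a = (2.09)(9.81)/(2.09 + 0.7950) = 7.107 m/s².
T = 0.7950·a = 5.650 N.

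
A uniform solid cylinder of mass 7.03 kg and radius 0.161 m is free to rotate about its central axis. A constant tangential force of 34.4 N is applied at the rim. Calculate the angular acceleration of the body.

I = ½MR² = (1/2)(7.03)(0.161)² = 0.09111 kg·m².
τ = F R = (34.4)(0.161) = 5.538 N·m.
From τ = Iα: α = 5.538/0.09111 = 60.79 rad/s².

α ≈ 60.8 rad/s²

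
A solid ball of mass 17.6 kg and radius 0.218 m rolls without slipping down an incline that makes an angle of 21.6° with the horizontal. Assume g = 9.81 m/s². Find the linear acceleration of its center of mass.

Translation along the incline: Mg sinθ − f = Ma.
Rotation about the center: fR = Iα with I = (2/5)MR². No-slip gives a = αR, so f = (I/R²)a = (2/5)M a.
Substituting: Mg sinθ = (1 + 0.4000)Ma, so a = g sinθ/(1 + 0.4000) = (9.81) sin 21.6° / 1.400 = 2.580 m/s².

a ≈ 2.58 m/s²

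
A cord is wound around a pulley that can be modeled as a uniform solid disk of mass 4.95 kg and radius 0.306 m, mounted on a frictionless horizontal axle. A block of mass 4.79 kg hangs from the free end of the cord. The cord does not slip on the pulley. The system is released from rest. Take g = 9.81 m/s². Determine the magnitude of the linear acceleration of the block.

a ≈ 6.47 m/s²

I = ½MR² = (1/2)(4.95)(0.306)² = 0.2317 kg·m².
Block: mg − T = ma. Pulley: TR = Iα. No-slip: a = αR, so T = (I/R²)a = 2.475·a.
Then mg = (m + 2.475)a, so a = (4.79)(9.81)/(4.79 + 2.475) = 6.468 m/s².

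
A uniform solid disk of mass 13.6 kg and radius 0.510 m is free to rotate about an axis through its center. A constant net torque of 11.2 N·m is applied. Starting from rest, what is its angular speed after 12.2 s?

I = ½MR² = (1/2)(13.6)(0.510)² = 1.769 kg·m².
α = τ/I = 11.2/1.769 = 6.332 rad/s².
ω = ω₀ + αt = 0 + (6.332)(12.2) = 77.26 rad/s.

ω ≈ 77.3 rad/s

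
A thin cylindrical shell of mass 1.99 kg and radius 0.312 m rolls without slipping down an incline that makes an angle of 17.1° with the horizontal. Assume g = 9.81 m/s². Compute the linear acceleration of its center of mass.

Translation along the incline: Mg sinθ − f = Ma.
Rotation about the center: fR = Iα with I = MR². No-slip gives a = αR, so f = (I/R²)a = M a.
Substituting: Mg sinθ = (1 + 1.000)Ma, so a = g sinθ/(1 + 1.000) = (9.81) sin 17.1° / 2.000 = 1.442 m/s².

a ≈ 1.44 m/s²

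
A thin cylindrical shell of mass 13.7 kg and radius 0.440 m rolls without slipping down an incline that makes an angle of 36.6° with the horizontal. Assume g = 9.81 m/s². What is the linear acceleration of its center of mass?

Translation along the incline: Mg sinθ − f = Ma.
Rotation about the center: fR = Iα with I = MR². No-slip gives a = αR, so f = (I/R²)a = M a.
Substituting: Mg sinθ = (1 + 1.000)Ma, so a = g sinθ/(1 + 1.000) = (9.81) sin 36.6° / 2.000 = 2.924 m/s².

a ≈ 2.92 m/s²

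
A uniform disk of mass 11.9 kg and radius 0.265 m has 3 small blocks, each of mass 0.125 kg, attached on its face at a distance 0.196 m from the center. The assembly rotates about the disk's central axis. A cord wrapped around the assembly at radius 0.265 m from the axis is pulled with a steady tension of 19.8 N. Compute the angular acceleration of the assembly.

α ≈ 12.1 rad/s²

I_disk = ½MR² = ½(11.9)(0.265)² = 0.4178 kg·m².
I_blocks = 3·m·r² = 3(0.125)(0.196)² = 0.01441 kg·m².
Total I = 0.4322 kg·m².
τ = F r = (19.8)(0.265) = 5.247 N·m.
α = τ/I = 5.247/0.4322 = 12.14 rad/s².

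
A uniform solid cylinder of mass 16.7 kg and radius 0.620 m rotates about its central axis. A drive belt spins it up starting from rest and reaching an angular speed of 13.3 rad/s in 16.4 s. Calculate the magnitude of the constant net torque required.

I = ½MR² = (1/2)(16.7)(0.620)² = 3.210 kg·m².
α = Δω/Δt = (13.3 − 0)/16.4 = 0.8110 rad/s².
τ = Iα = (3.210)(0.8110) = 2.603 N·m.

τ ≈ 2.60 N·m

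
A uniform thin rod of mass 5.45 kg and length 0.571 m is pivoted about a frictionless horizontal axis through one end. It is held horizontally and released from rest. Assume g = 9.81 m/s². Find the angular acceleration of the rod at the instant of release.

About the pivot, I = (1/3)ML² = (1/3)(5.45)(0.571)² = 0.5923 kg·m².
The weight acts at the center, a distance L/2 = 0.2855 m from the pivot; τ = Mg(L/2) = 15.26 N·m.
α = τ/I = 15.26/0.5923 = 25.77 rad/s².
(Equivalently α = (3g/(2L)) = 25.77 rad/s².)

α ≈ 25.8 rad/s²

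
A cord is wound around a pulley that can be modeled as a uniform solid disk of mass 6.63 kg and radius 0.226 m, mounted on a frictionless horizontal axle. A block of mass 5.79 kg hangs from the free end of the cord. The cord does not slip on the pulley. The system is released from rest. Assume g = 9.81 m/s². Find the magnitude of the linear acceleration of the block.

a ≈ 6.24 m/s²

I = ½MR² = (1/2)(6.63)(0.226)² = 0.1693 kg·m².
Block: mg − T = ma. Pulley: TR = Iα. No-slip: a = αR, so T = (I/R²)a = 3.315·a.
Then mg = (m + 3.315)a, so a = (5.79)(9.81)/(5.79 + 3.315) = 6.238 m/s².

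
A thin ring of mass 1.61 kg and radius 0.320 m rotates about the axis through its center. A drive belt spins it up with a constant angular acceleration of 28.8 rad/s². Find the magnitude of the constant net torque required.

τ ≈ 4.75 N·m

I = MR² = (1.61)(0.320)² = 0.1649 kg·m².
τ = Iα = (0.1649)(28.80) = 4.748 N·m.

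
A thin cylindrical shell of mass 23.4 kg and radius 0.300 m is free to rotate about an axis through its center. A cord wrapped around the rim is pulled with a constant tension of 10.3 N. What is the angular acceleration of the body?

I = MR² = (23.4)(0.300)² = 2.106 kg·m².
τ = F R = (10.3)(0.300) = 3.090 N·m.
From τ = Iα: α = 3.090/2.106 = 1.467 rad/s².

α ≈ 1.47 rad/s²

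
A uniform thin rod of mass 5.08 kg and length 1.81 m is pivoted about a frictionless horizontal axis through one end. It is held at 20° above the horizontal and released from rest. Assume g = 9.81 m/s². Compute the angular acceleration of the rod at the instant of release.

α ≈ 7.64 rad/s²

About the pivot, I = (1/3)ML² = (1/3)(5.08)(1.81)² = 5.548 kg·m².
The weight acts at the center, a distance L/2 = 0.9050 m from the pivot; τ = Mg(L/2) cos 20° = 42.38 N·m.
α = τ/I = 42.38/5.548 = 7.640 rad/s².
(Equivalently α = (3g/(2L)) cos 20° = 7.640 rad/s².)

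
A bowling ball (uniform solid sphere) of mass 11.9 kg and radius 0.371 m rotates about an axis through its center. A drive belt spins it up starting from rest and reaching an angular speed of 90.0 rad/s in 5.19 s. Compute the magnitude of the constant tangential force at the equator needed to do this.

F ≈ 30.6 N

I = (2/5)MR² = (2/5)(11.9)(0.371)² = 0.6552 kg·m².
α = Δω/Δt = (90.0 − 0)/5.19 = 17.34 rad/s².
The required torque is τ = Iα = (0.6552)(17.34) = 11.36 N·m.
A tangential force at the equator gives τ = FR, so F = τ/R = 11.36/0.371 = 30.62 N.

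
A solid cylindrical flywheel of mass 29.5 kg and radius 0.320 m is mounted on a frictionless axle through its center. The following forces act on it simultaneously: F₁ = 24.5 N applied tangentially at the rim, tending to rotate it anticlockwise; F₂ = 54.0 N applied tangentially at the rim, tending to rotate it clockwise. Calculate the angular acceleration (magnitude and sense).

α ≈ 6.25 rad/s², clockwise

I = ½MR² = (1/2)(29.5)(0.320)² = 1.510 kg·m².
Taking anticlockwise as positive: τ₁ = +(24.5)(0.320) = +7.840 N·m; τ₂ = −(54.0)(0.320) = −17.28 N·m.
Net torque τ = -9.440 N·m.
α = τ/I = -9.440/1.510 = -6.250 rad/s².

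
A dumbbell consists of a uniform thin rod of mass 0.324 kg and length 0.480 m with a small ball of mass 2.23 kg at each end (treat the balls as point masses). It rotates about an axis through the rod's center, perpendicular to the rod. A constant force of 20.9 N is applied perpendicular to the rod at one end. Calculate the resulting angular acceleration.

I_rod = (1/12)ML² = (1/12)(0.324)(0.480)² = 0.006221 kg·m².
I_balls = 2·m·(L/2)² = 2(2.23)(0.2400)² = 0.2569 kg·m².
Total I = 0.2631 kg·m².
τ = F·(L/2) = (20.9)(0.240) = 5.016 N·m.
α = τ/I = 5.016/0.2631 = 19.06 rad/s².

α ≈ 19.1 rad/s²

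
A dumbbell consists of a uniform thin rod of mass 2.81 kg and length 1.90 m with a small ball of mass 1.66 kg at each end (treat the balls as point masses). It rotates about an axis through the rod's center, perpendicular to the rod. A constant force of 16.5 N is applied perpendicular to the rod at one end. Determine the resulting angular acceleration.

I_rod = (1/12)ML² = (1/12)(2.81)(1.90)² = 0.8453 kg·m².
I_balls = 2·m·(L/2)² = 2(1.66)(0.9500)² = 2.996 kg·m².
Total I = 3.842 kg·m².
τ = F·(L/2) = (16.5)(0.950) = 15.67 N·m.
α = τ/I = 15.67/3.842 = 4.080 rad/s².

α ≈ 4.08 rad/s²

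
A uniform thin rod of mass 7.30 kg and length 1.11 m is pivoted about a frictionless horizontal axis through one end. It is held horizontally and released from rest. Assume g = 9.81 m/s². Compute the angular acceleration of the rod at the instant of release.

α ≈ 13.3 rad/s²

About the pivot, I = (1/3)ML² = (1/3)(7.30)(1.11)² = 2.998 kg·m².
The weight acts at the center, a distance L/2 = 0.5550 m from the pivot; τ = Mg(L/2) = 39.75 N·m.
α = τ/I = 39.75/2.998 = 13.26 rad/s².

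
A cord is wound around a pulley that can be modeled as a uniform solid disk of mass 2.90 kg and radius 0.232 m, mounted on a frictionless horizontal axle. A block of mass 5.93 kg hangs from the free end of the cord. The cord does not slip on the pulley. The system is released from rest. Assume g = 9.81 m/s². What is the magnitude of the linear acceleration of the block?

a ≈ 7.88 m/s²

I = ½MR² = (1/2)(2.90)(0.232)² = 0.07804 kg·m².
Block: mg − T = ma. Pulley: TR = Iα. No-slip: a = αR, so T = (I/R²)a = 1.450·a.
Then mg = (m + 1.450)a, so a = (5.93)(9.81)/(5.93 + 1.450) = 7.883 m/s².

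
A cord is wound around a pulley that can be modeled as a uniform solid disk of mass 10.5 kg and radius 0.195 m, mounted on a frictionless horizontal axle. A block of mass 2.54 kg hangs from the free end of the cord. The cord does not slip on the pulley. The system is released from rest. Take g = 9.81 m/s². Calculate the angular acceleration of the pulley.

I = ½MR² = (1/2)(10.5)(0.195)² = 0.1996 kg·m².
Block: mg − T = ma. Pulley: TR = Iα. No-slip: a = αR, so T = (I/R²)a = 5.250·a.
Then mg = (m + 5.250)a, so a = (2.54)(9.81)/(2.54 + 5.250) = 3.199 m/s².
α = a/R = 3.199/0.195 = 16.40 rad/s².

α ≈ 16.4 rad/s²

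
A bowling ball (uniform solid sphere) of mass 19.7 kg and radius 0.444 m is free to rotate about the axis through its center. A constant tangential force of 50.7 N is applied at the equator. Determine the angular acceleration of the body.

I = (2/5)MR² = (2/5)(19.7)(0.444)² = 1.553 kg·m².
τ = F R = (50.7)(0.444) = 22.51 N·m.
From τ = Iα: α = 22.51/1.553 = 14.49 rad/s².

α ≈ 14.5 rad/s²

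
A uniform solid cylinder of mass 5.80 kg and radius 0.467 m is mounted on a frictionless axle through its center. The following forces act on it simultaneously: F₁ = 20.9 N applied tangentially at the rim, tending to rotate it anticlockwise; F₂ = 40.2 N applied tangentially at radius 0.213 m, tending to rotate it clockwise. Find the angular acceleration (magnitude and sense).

I = ½MR² = (1/2)(5.80)(0.467)² = 0.6325 kg·m².
Taking anticlockwise as positive: τ₁ = +(20.9)(0.467) = +9.760 N·m; τ₂ = −(40.2)(0.213) = −8.563 N·m.
Net torque τ = 1.198 N·m.
α = τ/I = 1.198/0.6325 = 1.894 rad/s².

α ≈ 1.89 rad/s², anticlockwise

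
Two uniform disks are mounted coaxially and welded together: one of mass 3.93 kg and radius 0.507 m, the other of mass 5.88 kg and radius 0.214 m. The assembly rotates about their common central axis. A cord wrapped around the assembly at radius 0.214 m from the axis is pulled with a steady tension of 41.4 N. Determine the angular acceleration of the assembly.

α ≈ 13.8 rad/s²

I = ½M₁R₁² + ½M₂R₂² = ½(3.93)(0.507)² + ½(5.88)(0.214)² = 0.6397 kg·m².
τ = F r = (41.4)(0.214) = 8.860 N·m.
α = τ/I = 8.860/0.6397 = 13.85 rad/s².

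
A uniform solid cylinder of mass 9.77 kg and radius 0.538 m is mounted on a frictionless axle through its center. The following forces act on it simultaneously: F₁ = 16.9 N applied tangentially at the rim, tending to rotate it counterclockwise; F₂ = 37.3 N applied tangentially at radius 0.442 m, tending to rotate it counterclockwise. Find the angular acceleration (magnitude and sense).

α ≈ 18.1 rad/s², counterclockwise

I = ½MR² = (1/2)(9.77)(0.538)² = 1.414 kg·m².
Taking counterclockwise as positive: τ₁ = +(16.9)(0.538) = +9.092 N·m; τ₂ = +(37.3)(0.442) = +16.49 N·m.
Net torque τ = 25.58 N·m.
α = τ/I = 25.58/1.414 = 18.09 rad/s².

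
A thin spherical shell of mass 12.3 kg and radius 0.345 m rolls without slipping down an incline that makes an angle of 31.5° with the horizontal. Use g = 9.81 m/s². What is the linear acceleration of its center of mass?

a ≈ 3.08 m/s²

Translation along the incline: Mg sinθ − f = Ma.
Rotation about the center: fR = Iα with I = (2/3)MR². No-slip gives a = αR, so f = (I/R²)a = (2/3)M a.
Substituting: Mg sinθ = (1 + 0.6667)Ma, so a = g sinθ/(1 + 0.6667) = (9.81) sin 31.5° / 1.667 = 3.075 m/s².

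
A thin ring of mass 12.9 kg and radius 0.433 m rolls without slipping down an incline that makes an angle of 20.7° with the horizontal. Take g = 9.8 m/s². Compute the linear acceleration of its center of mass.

a ≈ 1.73 m/s²

Translation along the incline: Mg sinθ − f = Ma.
Rotation about the center: fR = Iα with I = MR². No-slip gives a = αR, so f = (I/R²)a = M a.
Substituting: Mg sinθ = (1 + 1.000)Ma, so a = g sinθ/(1 + 1.000) = (9.8) sin 20.7° / 2.000 = 1.732 m/s².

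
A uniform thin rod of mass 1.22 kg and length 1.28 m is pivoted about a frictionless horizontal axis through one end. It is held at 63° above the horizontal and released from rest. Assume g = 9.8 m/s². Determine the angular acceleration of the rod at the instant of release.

About the pivot, I = (1/3)ML² = (1/3)(1.22)(1.28)² = 0.6663 kg·m².
The weight acts at the center, a distance L/2 = 0.6400 m from the pivot; τ = Mg(L/2) cos 63° = 3.474 N·m.
α = τ/I = 3.474/0.6663 = 5.214 rad/s².

α ≈ 5.21 rad/s²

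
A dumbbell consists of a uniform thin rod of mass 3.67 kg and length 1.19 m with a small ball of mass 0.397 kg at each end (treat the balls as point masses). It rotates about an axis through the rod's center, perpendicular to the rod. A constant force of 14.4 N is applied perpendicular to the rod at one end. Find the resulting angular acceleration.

I_rod = (1/12)ML² = (1/12)(3.67)(1.19)² = 0.4331 kg·m².
I_balls = 2·m·(L/2)² = 2(0.397)(0.5950)² = 0.2811 kg·m².
Total I = 0.7142 kg·m².
τ = F·(L/2) = (14.4)(0.595) = 8.568 N·m.
α = τ/I = 8.568/0.7142 = 12.00 rad/s².

α ≈ 12.0 rad/s²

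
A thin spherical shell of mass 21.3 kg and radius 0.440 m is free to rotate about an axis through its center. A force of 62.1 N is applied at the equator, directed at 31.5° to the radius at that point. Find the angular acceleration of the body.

I = (2/3)MR² = (2/3)(21.3)(0.440)² = 2.749 kg·m².
Only the tangential component produces torque: τ = F R sinθ = (62.1)(0.440) sin 31.5° = 14.28 N·m.
From τ = Iα: α = 14.28/2.749 = 5.193 rad/s².

α ≈ 5.19 rad/s²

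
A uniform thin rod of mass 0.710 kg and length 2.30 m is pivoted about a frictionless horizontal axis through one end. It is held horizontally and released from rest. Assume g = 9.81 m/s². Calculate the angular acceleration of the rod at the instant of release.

α ≈ 6.40 rad/s²

About the pivot, I = (1/3)ML² = (1/3)(0.710)(2.30)² = 1.252 kg·m².
The weight acts at the center, a distance L/2 = 1.150 m from the pivot; τ = Mg(L/2) = 8.010 N·m.
α = τ/I = 8.010/1.252 = 6.398 rad/s².
(Equivalently α = (3g/(2L)) = 6.398 rad/s².)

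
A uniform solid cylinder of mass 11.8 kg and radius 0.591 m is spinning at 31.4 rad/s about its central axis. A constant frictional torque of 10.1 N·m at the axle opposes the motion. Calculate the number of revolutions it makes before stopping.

I = ½MR² = (1/2)(11.8)(0.591)² = 2.061 kg·m².
The net torque has magnitude 10.1 N·m, opposing ω.
|α| = τ/I = 10.10/2.061 = 4.901 rad/s² (deceleration).
ω² = ω₀² − 2|α|θ with ω = 0 ⇒ θ = ω₀²/(2|α|) = 100.6 rad = 16.01 rev.

≈ 16.0 revolutions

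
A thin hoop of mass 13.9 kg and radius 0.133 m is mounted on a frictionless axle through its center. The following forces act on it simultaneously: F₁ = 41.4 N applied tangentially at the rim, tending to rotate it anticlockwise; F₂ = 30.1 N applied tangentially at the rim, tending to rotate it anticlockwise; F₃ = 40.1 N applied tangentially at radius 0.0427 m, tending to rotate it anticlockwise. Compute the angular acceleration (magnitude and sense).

I = MR² = (13.9)(0.133)² = 0.2459 kg·m².
Taking anticlockwise as positive: τ₁ = +(41.4)(0.133) = +5.506 N·m; τ₂ = +(30.1)(0.133) = +4.003 N·m; τ₃ = +(40.1)(0.0427) = +1.712 N·m.
Net torque τ = 11.22 N·m.
α = τ/I = 11.22/0.2459 = 45.64 rad/s².

α ≈ 45.6 rad/s², anticlockwise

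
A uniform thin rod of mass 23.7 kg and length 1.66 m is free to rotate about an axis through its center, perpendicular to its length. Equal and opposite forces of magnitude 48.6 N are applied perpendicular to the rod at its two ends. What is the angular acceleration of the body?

I = (1/12)ML² = (1/12)(23.7)(1.66)² = 5.442 kg·m².
The couple gives τ = F·(L/2) + F·(L/2) = F L = (48.6)(1.66) = 80.68 N·m.
Newton's second law for rotation, τ = Iα, gives α = τ/I = 80.68/5.442 = 14.82 rad/s².

α ≈ 14.8 rad/s²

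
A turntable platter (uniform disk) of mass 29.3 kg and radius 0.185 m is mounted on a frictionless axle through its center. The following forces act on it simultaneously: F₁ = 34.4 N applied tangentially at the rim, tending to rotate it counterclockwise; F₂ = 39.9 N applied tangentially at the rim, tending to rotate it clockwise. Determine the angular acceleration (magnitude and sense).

I = ½MR² = (1/2)(29.3)(0.185)² = 0.5014 kg·m².
Taking counterclockwise as positive: τ₁ = +(34.4)(0.185) = +6.364 N·m; τ₂ = −(39.9)(0.185) = −7.381 N·m.
Net torque τ = -1.018 N·m.
α = τ/I = -1.018/0.5014 = -2.029 rad/s².

α ≈ 2.03 rad/s², clockwise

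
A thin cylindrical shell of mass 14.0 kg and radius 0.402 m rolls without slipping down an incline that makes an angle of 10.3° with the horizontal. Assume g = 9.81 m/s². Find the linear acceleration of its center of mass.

Translation along the incline: Mg sinθ − f = Ma.
Rotation about the center: fR = Iα with I = MR². No-slip gives a = αR, so f = (I/R²)a = M a.
Substituting: Mg sinθ = (1 + 1.000)Ma, so a = g sinθ/(1 + 1.000) = (9.81) sin 10.3° / 2.000 = 0.8770 m/s².

a ≈ 0.877 m/s²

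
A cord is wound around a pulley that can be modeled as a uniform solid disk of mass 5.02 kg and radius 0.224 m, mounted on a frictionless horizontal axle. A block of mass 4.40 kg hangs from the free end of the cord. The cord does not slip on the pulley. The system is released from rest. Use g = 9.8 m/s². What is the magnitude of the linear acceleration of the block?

a ≈ 6.24 m/s²

I = ½MR² = (1/2)(5.02)(0.224)² = 0.1259 kg·m².
Block: mg − T = ma. Pulley: TR = Iα. No-slip: a = αR, so T = (I/R²)a = 2.510·a.
Then mg = (m + 2.510)a, so a = (4.40)(9.8)/(4.40 + 2.510) = 6.240 m/s².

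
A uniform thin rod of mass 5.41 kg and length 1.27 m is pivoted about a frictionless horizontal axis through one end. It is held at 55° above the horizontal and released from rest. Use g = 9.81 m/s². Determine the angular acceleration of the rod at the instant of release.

α ≈ 6.65 rad/s²

About the pivot, I = (1/3)ML² = (1/3)(5.41)(1.27)² = 2.909 kg·m².
The weight acts at the center, a distance L/2 = 0.6350 m from the pivot; τ = Mg(L/2) cos 55° = 19.33 N·m.
α = τ/I = 19.33/2.909 = 6.646 rad/s².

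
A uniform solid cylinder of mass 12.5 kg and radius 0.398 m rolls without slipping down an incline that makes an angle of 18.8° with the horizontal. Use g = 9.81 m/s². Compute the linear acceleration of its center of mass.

Translation along the incline: Mg sinθ − f = Ma.
Rotation about the center: fR = Iα with I = ½MR². No-slip gives a = αR, so f = (I/R²)a = (1/2)M a.
Substituting: Mg sinθ = (1 + 0.5000)Ma, so a = g sinθ/(1 + 0.5000) = (9.81) sin 18.8° / 1.500 = 2.108 m/s².

a ≈ 2.11 m/s²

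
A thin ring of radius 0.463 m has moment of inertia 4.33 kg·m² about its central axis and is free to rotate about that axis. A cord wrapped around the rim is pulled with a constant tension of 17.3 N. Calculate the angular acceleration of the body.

α ≈ 1.85 rad/s²

τ = F R = (17.3)(0.463) = 8.010 N·m.
Newton's second law for rotation, τ = Iα, gives α = τ/I = 8.010/4.330 = 1.850 rad/s².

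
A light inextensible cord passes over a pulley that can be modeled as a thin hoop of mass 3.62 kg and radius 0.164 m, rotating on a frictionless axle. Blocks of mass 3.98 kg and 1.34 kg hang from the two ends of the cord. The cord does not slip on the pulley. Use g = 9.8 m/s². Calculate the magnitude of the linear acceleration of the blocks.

I = MR² = (3.62)(0.164)² = 0.09736 kg·m².
Heavier block: m₁g − T₁ = m₁a. Lighter block: T₂ − m₂g = m₂a.
Pulley: (T₁ − T₂)R = Iα = I(a/R), so T₁ − T₂ = (I/R²)a = 1·M_p a = 3.620·a.
Adding the three: (m₁ − m₂)g = (m₁ + m₂ + 3.620)a, so a = (3.98 − 1.34)(9.8)/(3.98 + 1.34 + 3.620) = 2.894 m/s².

a ≈ 2.89 m/s²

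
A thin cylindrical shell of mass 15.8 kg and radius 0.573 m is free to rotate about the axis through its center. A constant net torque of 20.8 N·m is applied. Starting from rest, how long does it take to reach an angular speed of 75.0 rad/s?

t ≈ 18.7 s

I = MR² = (15.8)(0.573)² = 5.188 kg·m².
α = τ/I = 20.8/5.188 = 4.010 rad/s².
ω = αt ⇒ t = ω/α = 75.0/4.010 = 18.71 s.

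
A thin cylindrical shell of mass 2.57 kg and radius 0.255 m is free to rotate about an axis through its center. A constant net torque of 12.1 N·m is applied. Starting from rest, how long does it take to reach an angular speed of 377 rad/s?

I = MR² = (2.57)(0.255)² = 0.1671 kg·m².
α = τ/I = 12.1/0.1671 = 72.41 rad/s².
ω = αt ⇒ t = ω/α = 377/72.41 = 5.207 s.

t ≈ 5.21 s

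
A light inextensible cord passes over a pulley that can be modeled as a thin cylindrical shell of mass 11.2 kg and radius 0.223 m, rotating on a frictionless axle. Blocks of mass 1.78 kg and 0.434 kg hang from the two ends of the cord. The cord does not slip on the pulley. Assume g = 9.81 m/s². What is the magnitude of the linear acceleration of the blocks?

a ≈ 0.984 m/s²

I = MR² = (11.2)(0.223)² = 0.5570 kg·m².
Heavier block: m₁g − T₁ = m₁a. Lighter block: T₂ − m₂g = m₂a.
Pulley: (T₁ − T₂)R = Iα = I(a/R), so T₁ − T₂ = (I/R²)a = 1·M_p a = 11.20·a.
Adding the three: (m₁ − m₂)g = (m₁ + m₂ + 11.20)a, so a = (1.78 − 0.434)(9.81)/(1.78 + 0.434 + 11.20) = 0.9844 m/s².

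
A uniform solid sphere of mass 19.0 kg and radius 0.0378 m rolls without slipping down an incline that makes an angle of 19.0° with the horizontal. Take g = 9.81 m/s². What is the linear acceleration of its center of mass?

a ≈ 2.28 m/s²

Translation along the incline: Mg sinθ − f = Ma.
Rotation about the center: fR = Iα with I = (2/5)MR². No-slip gives a = αR, so f = (I/R²)a = (2/5)M a.
Substituting: Mg sinθ = (1 + 0.4000)Ma, so a = g sinθ/(1 + 0.4000) = (9.81) sin 19.0° / 1.400 = 2.281 m/s².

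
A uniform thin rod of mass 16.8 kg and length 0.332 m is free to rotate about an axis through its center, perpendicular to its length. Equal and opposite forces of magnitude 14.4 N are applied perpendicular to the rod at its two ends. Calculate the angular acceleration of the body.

I = (1/12)ML² = (1/12)(16.8)(0.332)² = 0.1543 kg·m².
The couple gives τ = F·(L/2) + F·(L/2) = F L = (14.4)(0.332) = 4.781 N·m.
From τ = Iα: α = 4.781/0.1543 = 30.98 rad/s².

α ≈ 31.0 rad/s²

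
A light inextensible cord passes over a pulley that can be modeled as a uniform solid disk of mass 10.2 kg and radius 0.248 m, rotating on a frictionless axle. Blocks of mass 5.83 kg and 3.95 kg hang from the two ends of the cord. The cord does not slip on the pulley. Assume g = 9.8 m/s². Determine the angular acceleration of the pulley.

α ≈ 4.99 rad/s²

I = ½MR² = (1/2)(10.2)(0.248)² = 0.3137 kg·m².
Heavier block: m₁g − T₁ = m₁a. Lighter block: T₂ − m₂g = m₂a.
Pulley: (T₁ − T₂)R = Iα = I(a/R), so T₁ − T₂ = (I/R²)a = (1/2)M_p a = 5.100·a.
Adding the three: (m₁ − m₂)g = (m₁ + m₂ + 5.100)a, so a = (5.83 − 3.95)(9.8)/(5.83 + 3.95 + 5.100) = 1.238 m/s².
α = a/R = 1.238/0.248 = 4.993 rad/s².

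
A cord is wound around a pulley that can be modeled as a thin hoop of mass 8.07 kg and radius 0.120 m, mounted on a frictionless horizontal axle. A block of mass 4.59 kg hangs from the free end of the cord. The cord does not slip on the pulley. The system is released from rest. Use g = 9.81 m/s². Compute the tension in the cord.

T ≈ 28.7 N

I = MR² = (8.07)(0.120)² = 0.1162 kg·m².
Block: mg − T = ma. Pulley: TR = Iα. No-slip: a = αR, so T = (I/R²)a = 8.070·a.
Then mg = (m + 8.070)a, so a = (4.59)(9.81)/(4.59 + 8.070) = 3.557 m/s².
T = 8.070·a = 28.70 N.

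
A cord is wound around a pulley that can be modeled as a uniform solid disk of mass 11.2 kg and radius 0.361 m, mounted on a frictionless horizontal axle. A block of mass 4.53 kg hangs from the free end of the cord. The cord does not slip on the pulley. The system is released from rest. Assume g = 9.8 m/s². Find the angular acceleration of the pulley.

I = ½MR² = (1/2)(11.2)(0.361)² = 0.7298 kg·m².
Block: mg − T = ma. Pulley: TR = Iα. No-slip: a = αR, so T = (I/R²)a = 5.600·a.
Then mg = (m + 5.600)a, so a = (4.53)(9.8)/(4.53 + 5.600) = 4.382 m/s².
α = a/R = 4.382/0.361 = 12.14 rad/s².

α ≈ 12.1 rad/s²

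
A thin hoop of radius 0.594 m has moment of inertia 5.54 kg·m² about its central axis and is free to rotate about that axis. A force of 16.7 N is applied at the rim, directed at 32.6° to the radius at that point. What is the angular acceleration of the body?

α ≈ 0.965 rad/s²

Only the tangential component produces torque: τ = F R sinθ = (16.7)(0.594) sin 32.6° = 5.344 N·m.
From τ = Iα: α = 5.344/5.540 = 0.9647 rad/s².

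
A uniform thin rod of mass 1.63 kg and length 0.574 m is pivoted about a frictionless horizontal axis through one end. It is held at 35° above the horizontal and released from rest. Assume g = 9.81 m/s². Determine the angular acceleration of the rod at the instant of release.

About the pivot, I = (1/3)ML² = (1/3)(1.63)(0.574)² = 0.1790 kg·m².
The weight acts at the center, a distance L/2 = 0.2870 m from the pivot; τ = Mg(L/2) cos 35° = 3.759 N·m.
α = τ/I = 3.759/0.1790 = 21.00 rad/s².

α ≈ 21.0 rad/s²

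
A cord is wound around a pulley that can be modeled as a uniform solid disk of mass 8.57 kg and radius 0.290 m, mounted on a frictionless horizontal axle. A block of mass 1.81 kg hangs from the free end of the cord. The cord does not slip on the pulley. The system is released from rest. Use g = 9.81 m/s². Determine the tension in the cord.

I = ½MR² = (1/2)(8.57)(0.290)² = 0.3604 kg·m².
Block: mg − T = ma. Pulley: TR = Iα. No-slip: a = αR, so T = (I/R²)a = 4.285·a.
Then mg = (m + 4.285)a, so a = (1.81)(9.81)/(1.81 + 4.285) = 2.913 m/s².
T = 4.285·a = 12.48 N.

T ≈ 12.5 N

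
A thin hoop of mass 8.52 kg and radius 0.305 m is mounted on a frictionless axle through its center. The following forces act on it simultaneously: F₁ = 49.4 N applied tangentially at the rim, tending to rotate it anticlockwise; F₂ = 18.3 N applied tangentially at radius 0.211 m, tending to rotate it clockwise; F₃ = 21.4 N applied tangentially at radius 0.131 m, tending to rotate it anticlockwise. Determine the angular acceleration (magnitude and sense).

α ≈ 17.7 rad/s², anticlockwise

I = MR² = (8.52)(0.305)² = 0.7926 kg·m².
Taking anticlockwise as positive: τ₁ = +(49.4)(0.305) = +15.07 N·m; τ₂ = −(18.3)(0.211) = −3.861 N·m; τ₃ = +(21.4)(0.131) = +2.803 N·m.
Net torque τ = 14.01 N·m.
α = τ/I = 14.01/0.7926 = 17.68 rad/s².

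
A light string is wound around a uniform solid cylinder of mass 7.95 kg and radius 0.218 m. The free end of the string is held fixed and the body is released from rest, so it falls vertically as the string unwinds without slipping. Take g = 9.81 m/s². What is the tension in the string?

Translation: Mg − T = Ma. Rotation about the center: TR = Iα with I = ½MR².
With a = αR: T = (I/R²)a = (1/2)M a, so Mg = (1 + 0.5000)Ma.
a = g/(1 + 0.5000) = 9.81/1.500 = 6.540 m/s².
T = 0.5000·M·a = (0.5000)(7.95)(6.540) = 26.00 N.

T ≈ 26.0 N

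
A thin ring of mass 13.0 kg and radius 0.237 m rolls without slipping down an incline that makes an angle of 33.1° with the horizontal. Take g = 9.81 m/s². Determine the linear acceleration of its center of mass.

Translation along the incline: Mg sinθ − f = Ma.
Rotation about the center: fR = Iα with I = MR². No-slip gives a = αR, so f = (I/R²)a = M a.
Substituting: Mg sinθ = (1 + 1.000)Ma, so a = g sinθ/(1 + 1.000) = (9.81) sin 33.1° / 2.000 = 2.679 m/s².

a ≈ 2.68 m/s²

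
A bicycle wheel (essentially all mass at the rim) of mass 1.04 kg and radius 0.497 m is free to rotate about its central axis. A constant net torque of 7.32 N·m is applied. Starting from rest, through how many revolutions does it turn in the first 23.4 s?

≈ 1240 revolutions

I = MR² = (1.04)(0.497)² = 0.2569 kg·m².
α = τ/I = 7.32/0.2569 = 28.49 rad/s².
θ = ½αt² = ½(28.49)(23.4)² = 7801 rad.
Revolutions = θ/(2π) = 1242.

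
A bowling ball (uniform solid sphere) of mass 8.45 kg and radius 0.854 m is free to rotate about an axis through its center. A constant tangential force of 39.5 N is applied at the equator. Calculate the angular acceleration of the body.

α ≈ 13.7 rad/s²

I = (2/5)MR² = (2/5)(8.45)(0.854)² = 2.465 kg·m².
τ = F R = (39.5)(0.854) = 33.73 N·m.
From τ = Iα: α = 33.73/2.465 = 13.68 rad/s².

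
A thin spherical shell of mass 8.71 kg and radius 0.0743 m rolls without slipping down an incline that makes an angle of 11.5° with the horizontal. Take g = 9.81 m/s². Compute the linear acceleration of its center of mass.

Translation along the incline: Mg sinθ − f = Ma.
Rotation about the center: fR = Iα with I = (2/3)MR². No-slip gives a = αR, so f = (I/R²)a = (2/3)M a.
Substituting: Mg sinθ = (1 + 0.6667)Ma, so a = g sinθ/(1 + 0.6667) = (9.81) sin 11.5° / 1.667 = 1.173 m/s².

a ≈ 1.17 m/s²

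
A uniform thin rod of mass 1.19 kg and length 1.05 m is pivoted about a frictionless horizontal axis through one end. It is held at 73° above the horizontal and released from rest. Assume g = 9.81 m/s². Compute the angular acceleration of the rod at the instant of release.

About the pivot, I = (1/3)ML² = (1/3)(1.19)(1.05)² = 0.4373 kg·m².
The weight acts at the center, a distance L/2 = 0.5250 m from the pivot; τ = Mg(L/2) cos 73° = 1.792 N·m.
α = τ/I = 1.792/0.4373 = 4.097 rad/s².
(Equivalently α = (3g/(2L)) cos 73° = 4.097 rad/s².)

α ≈ 4.10 rad/s²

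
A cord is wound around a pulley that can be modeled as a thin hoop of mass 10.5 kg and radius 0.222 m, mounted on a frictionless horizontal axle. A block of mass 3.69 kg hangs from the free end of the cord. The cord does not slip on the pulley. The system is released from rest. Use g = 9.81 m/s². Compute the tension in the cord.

T ≈ 26.8 N

I = MR² = (10.5)(0.222)² = 0.5175 kg·m².
Block: mg − T = ma. Pulley: TR = Iα. No-slip: a = αR, so T = (I/R²)a = 10.50·a.
Then mg = (m + 10.50)a, so a = (3.69)(9.81)/(3.69 + 10.50) = 2.551 m/s².
T = 10.50·a = 26.79 N.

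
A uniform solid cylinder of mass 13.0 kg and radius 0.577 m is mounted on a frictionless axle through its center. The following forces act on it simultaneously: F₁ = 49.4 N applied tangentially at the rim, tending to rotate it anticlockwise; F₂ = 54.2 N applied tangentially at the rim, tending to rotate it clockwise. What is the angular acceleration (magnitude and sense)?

α ≈ 1.28 rad/s², clockwise

I = ½MR² = (1/2)(13.0)(0.577)² = 2.164 kg·m².
Taking anticlockwise as positive: τ₁ = +(49.4)(0.577) = +28.50 N·m; τ₂ = −(54.2)(0.577) = −31.27 N·m.
Net torque τ = -2.770 N·m.
α = τ/I = -2.770/2.164 = -1.280 rad/s².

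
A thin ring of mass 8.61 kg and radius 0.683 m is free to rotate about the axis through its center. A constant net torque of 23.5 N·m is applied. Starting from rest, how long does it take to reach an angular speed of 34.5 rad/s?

I = MR² = (8.61)(0.683)² = 4.016 kg·m².
α = τ/I = 23.5/4.016 = 5.851 rad/s².
ω = αt ⇒ t = ω/α = 34.5/5.851 = 5.897 s.

t ≈ 5.90 s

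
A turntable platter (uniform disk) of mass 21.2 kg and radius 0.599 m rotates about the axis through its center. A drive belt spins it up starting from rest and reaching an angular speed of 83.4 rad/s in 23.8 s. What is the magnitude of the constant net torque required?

τ ≈ 13.3 N·m

I = ½MR² = (1/2)(21.2)(0.599)² = 3.803 kg·m².
α = Δω/Δt = (83.4 − 0)/23.8 = 3.504 rad/s².
τ = Iα = (3.803)(3.504) = 13.33 N·m.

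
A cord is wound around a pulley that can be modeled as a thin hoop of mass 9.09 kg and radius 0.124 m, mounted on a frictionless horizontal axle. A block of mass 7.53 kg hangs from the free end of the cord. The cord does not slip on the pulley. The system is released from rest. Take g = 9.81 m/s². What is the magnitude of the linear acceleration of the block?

a ≈ 4.44 m/s²

I = MR² = (9.09)(0.124)² = 0.1398 kg·m².
Block: mg − T = ma. Pulley: TR = Iα. No-slip: a = αR, so T = (I/R²)a = 9.090·a.
Then mg = (m + 9.090)a, so a = (7.53)(9.81)/(7.53 + 9.090) = 4.445 m/s².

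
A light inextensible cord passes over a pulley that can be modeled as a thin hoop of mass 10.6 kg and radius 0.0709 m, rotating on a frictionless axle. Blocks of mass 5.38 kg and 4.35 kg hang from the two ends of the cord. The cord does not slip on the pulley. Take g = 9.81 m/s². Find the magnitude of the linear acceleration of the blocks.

I = MR² = (10.6)(0.0709)² = 0.05328 kg·m².
Heavier block: m₁g − T₁ = m₁a. Lighter block: T₂ − m₂g = m₂a.
Pulley: (T₁ − T₂)R = Iα = I(a/R), so T₁ − T₂ = (I/R²)a = 1·M_p a = 10.60·a.
Adding the three: (m₁ − m₂)g = (m₁ + m₂ + 10.60)a, so a = (5.38 − 4.35)(9.81)/(5.38 + 4.35 + 10.60) = 0.4970 m/s².

a ≈ 0.497 m/s²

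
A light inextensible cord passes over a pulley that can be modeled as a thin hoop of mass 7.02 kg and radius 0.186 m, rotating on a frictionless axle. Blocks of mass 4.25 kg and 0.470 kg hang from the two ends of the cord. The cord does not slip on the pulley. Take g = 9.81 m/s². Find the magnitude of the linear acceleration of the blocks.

a ≈ 3.16 m/s²

I = MR² = (7.02)(0.186)² = 0.2429 kg·m².
Heavier block: m₁g − T₁ = m₁a. Lighter block: T₂ − m₂g = m₂a.
Pulley: (T₁ − T₂)R = Iα = I(a/R), so T₁ − T₂ = (I/R²)a = 1·M_p a = 7.020·a.
Adding the three: (m₁ − m₂)g = (m₁ + m₂ + 7.020)a, so a = (4.25 − 0.470)(9.81)/(4.25 + 0.470 + 7.020) = 3.159 m/s².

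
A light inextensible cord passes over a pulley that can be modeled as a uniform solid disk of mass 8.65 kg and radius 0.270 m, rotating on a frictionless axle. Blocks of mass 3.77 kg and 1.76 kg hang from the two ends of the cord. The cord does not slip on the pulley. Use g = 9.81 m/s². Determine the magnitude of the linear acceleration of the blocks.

I = ½MR² = (1/2)(8.65)(0.270)² = 0.3153 kg·m².
Heavier block: m₁g − T₁ = m₁a. Lighter block: T₂ − m₂g = m₂a.
Pulley: (T₁ − T₂)R = Iα = I(a/R), so T₁ − T₂ = (I/R²)a = (1/2)M_p a = 4.325·a.
Adding the three: (m₁ − m₂)g = (m₁ + m₂ + 4.325)a, so a = (3.77 − 1.76)(9.81)/(3.77 + 1.76 + 4.325) = 2.001 m/s².

a ≈ 2.00 m/s²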